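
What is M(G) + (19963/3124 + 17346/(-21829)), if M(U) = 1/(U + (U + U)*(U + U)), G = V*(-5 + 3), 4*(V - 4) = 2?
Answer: 120266972041/21481045740 ≈ 5.5987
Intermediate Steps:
V = 9/2 (V = 4 + (¼)*2 = 4 + ½ = 9/2 ≈ 4.5000)
G = -9 (G = 9*(-5 + 3)/2 = (9/2)*(-2) = -9)
M(U) = 1/(U + 4*U²) (M(U) = 1/(U + (2*U)*(2*U)) = 1/(U + 4*U²))
M(G) + (19963/3124 + 17346/(-21829)) = 1/((-9)*(1 + 4*(-9))) + (19963/3124 + 17346/(-21829)) = -1/(9*(1 - 36)) + (19963*(1/3124) + 17346*(-1/21829)) = -⅑/(-35) + (19963/3124 - 17346/21829) = -⅑*(-1/35) + 381583423/68193796 = 1/315 + 381583423/68193796 = 120266972041/21481045740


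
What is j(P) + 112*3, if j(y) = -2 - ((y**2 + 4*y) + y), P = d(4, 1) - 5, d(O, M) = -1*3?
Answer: 310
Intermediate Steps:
d(O, M) = -3
P = -8 (P = -3 - 5 = -8)
j(y) = -2 - y**2 - 5*y (j(y) = -2 - (y**2 + 5*y) = -2 + (-y**2 - 5*y) = -2 - y**2 - 5*y)
j(P) + 112*3 = (-2 - 1*(-8)**2 - 5*(-8)) + 112*3 = (-2 - 1*64 + 40) + 336 = (-2 - 64 + 40) + 336 = -26 + 336 = 310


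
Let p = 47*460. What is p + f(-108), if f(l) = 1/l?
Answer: 2334959/108 ≈ 21620.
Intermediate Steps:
p = 21620
p + f(-108) = 21620 + 1/(-108) = 21620 - 1/108 = 2334959/108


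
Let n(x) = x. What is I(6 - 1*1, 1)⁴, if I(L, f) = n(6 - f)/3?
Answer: 625/81 ≈ 7.7160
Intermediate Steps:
I(L, f) = 2 - f/3 (I(L, f) = (6 - f)/3 = (6 - f)*(⅓) = 2 - f/3)
I(6 - 1*1, 1)⁴ = (2 - ⅓*1)⁴ = (2 - ⅓)⁴ = (5/3)⁴ = 625/81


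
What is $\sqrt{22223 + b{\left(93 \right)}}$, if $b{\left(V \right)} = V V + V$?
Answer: $\sqrt{30965} \approx 175.97$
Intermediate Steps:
$b{\left(V \right)} = V + V^{2}$ ($b{\left(V \right)} = V^{2} + V = V + V^{2}$)
$\sqrt{22223 + b{\left(93 \right)}} = \sqrt{22223 + 93 \left(1 + 93\right)} = \sqrt{22223 + 93 \cdot 94} = \sqrt{22223 + 8742} = \sqrt{30965}$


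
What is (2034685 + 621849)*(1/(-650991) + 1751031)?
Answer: 3028197509583518480/650991 ≈ 4.6517e+12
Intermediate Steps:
(2034685 + 621849)*(1/(-650991) + 1751031) = 2656534*(-1/650991 + 1751031) = 2656534*(1139905421720/650991) = 3028197509583518480/650991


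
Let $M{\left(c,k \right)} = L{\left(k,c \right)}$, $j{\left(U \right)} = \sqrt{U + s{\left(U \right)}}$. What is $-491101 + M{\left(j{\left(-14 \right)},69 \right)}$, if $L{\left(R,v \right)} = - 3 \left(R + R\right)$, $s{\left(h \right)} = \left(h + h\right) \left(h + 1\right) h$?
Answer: $-491515$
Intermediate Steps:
$s{\left(h \right)} = 2 h^{2} \left(1 + h\right)$ ($s{\left(h \right)} = 2 h \left(1 + h\right) h = 2 h^{2} \left(1 + h\right)$)
$j{\left(U \right)} = \sqrt{U + 2 U^{2} \left(1 + U\right)}$
$L{\left(R,v \right)} = - 6 R$ ($L{\left(R,v \right)} = - 3 \cdot 2 R = - 6 R$)
$M{\left(c,k \right)} = - 6 k$
$-491101 + M{\left(j{\left(-14 \right)},69 \right)} = -491101 - 414 = -491515$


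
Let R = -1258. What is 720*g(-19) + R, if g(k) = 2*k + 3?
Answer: -26458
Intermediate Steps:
g(k) = 3 + 2*k
720*g(-19) + R = 720*(3 + 2*(-19)) - 1258 = 720*(3 - 38) - 1258 = 720*(-35) - 1258 = -25200 - 1258 = -26458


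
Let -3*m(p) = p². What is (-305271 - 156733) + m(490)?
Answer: -1626112/3 ≈ -5.4204e+5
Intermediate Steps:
m(p) = -p²/3
(-305271 - 156733) + m(490) = (-305271 - 156733) - ⅓*490² = -462004 - ⅓*240100 = -462004 - 240100/3 = -1626112/3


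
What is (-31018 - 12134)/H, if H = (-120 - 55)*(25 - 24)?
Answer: 43152/175 ≈ 246.58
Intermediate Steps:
H = -175 (H = -175*1 = -175)
(-31018 - 12134)/H = (-31018 - 12134)/(-175) = -43152*(-1/175) = 43152/175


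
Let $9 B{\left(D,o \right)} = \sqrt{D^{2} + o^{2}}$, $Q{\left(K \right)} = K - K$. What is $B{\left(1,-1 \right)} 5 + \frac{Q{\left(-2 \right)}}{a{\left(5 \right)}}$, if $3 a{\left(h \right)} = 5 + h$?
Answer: $\frac{5 \sqrt{2}}{9} \approx 0.78567$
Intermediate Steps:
$a{\left(h \right)} = \frac{5}{3} + \frac{h}{3}$ ($a{\left(h \right)} = \frac{5 + h}{3} = \frac{5}{3} + \frac{h}{3}$)
$Q{\left(K \right)} = 0$
$B{\left(D,o \right)} = \frac{\sqrt{D^{2} + o^{2}}}{9}$
$B{\left(1,-1 \right)} 5 + \frac{Q{\left(-2 \right)}}{a{\left(5 \right)}} = \frac{\sqrt{1^{2} + \left(-1\right)^{2}}}{9} \cdot 5 + \frac{0}{\frac{5}{3} + \frac{1}{3} \cdot 5} = \frac{\sqrt{1 + 1}}{9} \cdot 5 + \frac{0}{\frac{5}{3} + \frac{5}{3}} = \frac{\sqrt{2}}{9} \cdot 5 + \frac{0}{\frac{10}{3}} = \frac{5 \sqrt{2}}{9} + 0 \cdot \frac{3}{10} = \frac{5 \sqrt{2}}{9} + 0 = \frac{5 \sqrt{2}}{9}$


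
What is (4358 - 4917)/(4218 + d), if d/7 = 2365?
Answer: -559/20773 ≈ -0.026910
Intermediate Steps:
d = 16555 (d = 7*2365 = 16555)
(4358 - 4917)/(4218 + d) = (4358 - 4917)/(4218 + 16555) = -559/20773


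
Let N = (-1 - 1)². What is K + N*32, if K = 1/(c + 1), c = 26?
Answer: 3457/27 ≈ 128.04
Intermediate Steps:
N = 4 (N = (-2)² = 4)
K = 1/27 (K = 1/(26 + 1) = 1/27 ≈ 0.037037)
K + N*32 = 1/27 + 4*32 = 1/27 + 128 = 3457/27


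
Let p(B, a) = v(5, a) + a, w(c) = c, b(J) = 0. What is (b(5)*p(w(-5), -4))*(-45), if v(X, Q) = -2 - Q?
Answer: 0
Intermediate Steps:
p(B, a) = -2 (p(B, a) = (-2 - a) + a = -2)
(b(5)*p(w(-5), -4))*(-45) = (0*(-2))*(-45) = 0*(-45) = 0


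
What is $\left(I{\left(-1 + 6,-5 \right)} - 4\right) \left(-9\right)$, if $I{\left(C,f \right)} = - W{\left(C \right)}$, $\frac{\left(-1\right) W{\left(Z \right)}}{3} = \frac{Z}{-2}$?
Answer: $\frac{207}{2} \approx 103.5$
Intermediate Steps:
$W{\left(Z \right)} = \frac{3 Z}{2}$ ($W{\left(Z \right)} = - 3 \frac{Z}{-2} = - 3 Z \left(- \frac{1}{2}\right) = - 3 \left(- \frac{Z}{2}\right) = \frac{3 Z}{2}$)
$I{\left(C,f \right)} = - \frac{3 C}{2}$
$\left(I{\left(-1 + 6,-5 \right)} - 4\right) \left(-9\right) = \left(- \frac{3 \left(-1 + 6\right)}{2} - 4\right) \left(-9\right) = \left(\left(- \frac{3}{2}\right) 5 - 4\right) \left(-9\right) = \left(- \frac{15}{2} - 4\right) \left(-9\right) = \left(- \frac{23}{2}\right) \left(-9\right) = \frac{207}{2}$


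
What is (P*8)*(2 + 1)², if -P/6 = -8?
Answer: 3456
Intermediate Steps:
P = 48 (P = -6*(-8) = 48)
(P*8)*(2 + 1)² = (48*8)*(2 + 1)² = 384*3² = 384*9 = 3456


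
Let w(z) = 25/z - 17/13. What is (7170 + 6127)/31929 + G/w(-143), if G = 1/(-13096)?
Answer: 36921718391/88646143008 ≈ 0.41651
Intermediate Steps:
G = -1/13096 ≈ -7.6359e-5
w(z) = -17/13 + 25/z (w(z) = 25/z - 17*1/13 = 25/z - 17/13 = -17/13 + 25/z)
(7170 + 6127)/31929 + G/w(-143) = (7170 + 6127)/31929 - 1/(13096*(-17/13 + 25/(-143))) = 13297*(1/31929) - 1/(13096*(-17/13 + 25*(-1/143))) = 13297/31929 - 1/(13096*(-17/13 - 25/143)) = 13297/31929 - 1/(13096*(-212/143)) = 13297/31929 - 1/13096*(-143/212) = 13297/31929 + 143/2776352 = 36921718391/88646143008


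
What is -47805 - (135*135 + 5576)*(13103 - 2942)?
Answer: -241889766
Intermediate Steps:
-47805 - (135*135 + 5576)*(13103 - 2942) = -47805 - (18225 + 5576)*10161 = -47805 - 23801*10161 = -47805 - 1*241841961 = -47805 - 241841961 = -241889766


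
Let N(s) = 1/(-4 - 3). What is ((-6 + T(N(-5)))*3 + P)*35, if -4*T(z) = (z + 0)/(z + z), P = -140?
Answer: -44345/8 ≈ -5543.1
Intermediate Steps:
N(s) = -⅐ (N(s) = 1/(-7) = -⅐)
T(z) = -⅛ (T(z) = -(z + 0)/(4*(z + z)) = -z/(4*(2*z)) = -z*1/(2*z)/4 = -¼*½ = -⅛)
((-6 + T(N(-5)))*3 + P)*35 = ((-6 - ⅛)*3 - 140)*35 = (-49/8*3 - 140)*35 = (-147/8 - 140)*35 = -1267/8*35 = -44345/8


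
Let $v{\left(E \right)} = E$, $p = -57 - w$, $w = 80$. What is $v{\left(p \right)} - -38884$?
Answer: $38747$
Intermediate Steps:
$p = -137$ ($p = -57 - 80 = -137$)
$v{\left(p \right)} - -38884 = -137 - -38884 = -137 + 38884 = 38747$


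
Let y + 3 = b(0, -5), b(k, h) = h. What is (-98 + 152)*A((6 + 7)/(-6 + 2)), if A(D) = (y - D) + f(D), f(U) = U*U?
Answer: 2511/8 ≈ 313.88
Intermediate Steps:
f(U) = U²
y = -8 (y = -3 - 5 = -8)
A(D) = -8 + D² - D (A(D) = (-8 - D) + D² = -8 + D² - D)
(-98 + 152)*A((6 + 7)/(-6 + 2)) = (-98 + 152)*(-8 + ((6 + 7)/(-6 + 2))² - (6 + 7)/(-6 + 2)) = 54*(-8 + (13/(-4))² - 13/(-4)) = 54*(-8 + (13*(-¼))² - 13*(-1)/4) = 54*(-8 + (-13/4)² - 1*(-13/4)) = 54*(-8 + 169/16 + 13/4) = 54*(93/16) = 2511/8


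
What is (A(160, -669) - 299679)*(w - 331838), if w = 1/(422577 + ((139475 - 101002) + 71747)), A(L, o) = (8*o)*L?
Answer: 68127757153589705/177599 ≈ 3.8360e+11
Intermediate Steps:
A(L, o) = 8*L*o
w = 1/532797 (w = 1/(422577 + (38473 + 71747)) = 1/(422577 + 110220) = 1/532797 ≈ 1.8769e-6)
(A(160, -669) - 299679)*(w - 331838) = (8*160*(-669) - 299679)*(1/532797 - 331838) = (-856320 - 299679)*(-176802290885/532797) = -1155999*(-176802290885/532797) = 68127757153589705/177599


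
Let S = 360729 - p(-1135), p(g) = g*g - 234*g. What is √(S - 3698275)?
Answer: I*√4891361 ≈ 2211.6*I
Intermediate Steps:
p(g) = g² - 234*g
S = -1193086 (S = 360729 - (-1135)*(-234 - 1135) = 360729 - (-1135)*(-1369) = 360729 - 1*1553815 = 360729 - 1553815 = -1193086)
√(S - 3698275) = √(-1193086 - 3698275) = √(-4891361) = I*√4891361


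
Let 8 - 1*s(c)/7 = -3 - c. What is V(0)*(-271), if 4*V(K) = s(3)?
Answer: -13279/2 ≈ -6639.5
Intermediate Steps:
s(c) = 77 + 7*c (s(c) = 56 - 7*(-3 - c) = 56 + (21 + 7*c) = 77 + 7*c)
V(K) = 49/2 (V(K) = (77 + 7*3)/4 = (77 + 21)/4 = (1/4)*98 = 49/2)
V(0)*(-271) = (49/2)*(-271) = -13279/2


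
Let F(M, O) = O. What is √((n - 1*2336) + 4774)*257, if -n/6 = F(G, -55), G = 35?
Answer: 1028*√173 ≈ 13521.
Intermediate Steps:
n = 330 (n = -6*(-55) = 330)
√((n - 1*2336) + 4774)*257 = √((330 - 1*2336) + 4774)*257 = √((330 - 2336) + 4774)*257 = √(-2006 + 4774)*257 = √2768*257 = (4*√173)*257 = 1028*√173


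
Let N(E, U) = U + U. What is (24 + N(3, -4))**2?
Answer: 256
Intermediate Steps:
N(E, U) = 2*U
(24 + N(3, -4))**2 = (24 + 2*(-4))**2 = (24 - 8)**2 = 16**2 = 256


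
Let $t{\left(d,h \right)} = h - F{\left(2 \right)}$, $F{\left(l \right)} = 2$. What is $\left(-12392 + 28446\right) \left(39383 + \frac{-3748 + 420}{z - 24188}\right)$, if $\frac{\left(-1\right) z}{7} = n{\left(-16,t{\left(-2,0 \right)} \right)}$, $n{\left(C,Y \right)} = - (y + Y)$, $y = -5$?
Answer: $\frac{15324010155346}{24237} \approx 6.3226 \cdot 10^{8}$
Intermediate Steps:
$t{\left(d,h \right)} = -2 + h$ ($t{\left(d,h \right)} = h - 2 = -2 + h$)
$n{\left(C,Y \right)} = 5 - Y$ ($n{\left(C,Y \right)} = - (-5 + Y) = 5 - Y$)
$z = -49$ ($z = - 7 \left(5 - \left(-2 + 0\right)\right) = - 7 \left(5 - -2\right) = - 7 \left(5 + 2\right) = \left(-7\right) 7 = -49$)
$\left(-12392 + 28446\right) \left(39383 + \frac{-3748 + 420}{z - 24188}\right) = \left(-12392 + 28446\right) \left(39383 + \frac{-3748 + 420}{-49 - 24188}\right) = 16054 \left(39383 - \frac{3328}{-24237}\right) = 16054 \left(39383 - - \frac{3328}{24237}\right) = 16054 \left(39383 + \frac{3328}{24237}\right) = 16054 \cdot \frac{954529099}{24237} = \frac{15324010155346}{24237}$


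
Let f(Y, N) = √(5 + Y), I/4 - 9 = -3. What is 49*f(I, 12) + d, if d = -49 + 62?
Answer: 13 + 49*√29 ≈ 276.87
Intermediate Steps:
I = 24 (I = 36 + 4*(-3) = 36 - 12 = 24)
d = 13
49*f(I, 12) + d = 49*√(5 + 24) + 13 = 49*√29 + 13 = 13 + 49*√29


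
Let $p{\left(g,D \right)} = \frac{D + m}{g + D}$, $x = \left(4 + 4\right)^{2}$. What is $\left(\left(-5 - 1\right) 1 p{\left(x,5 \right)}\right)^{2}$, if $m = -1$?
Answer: $\frac{64}{529} \approx 0.12098$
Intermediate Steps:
$x = 64$ ($x = 8^{2} = 64$)
$p{\left(g,D \right)} = \frac{-1 + D}{D + g}$ ($p{\left(g,D \right)} = \frac{D - 1}{g + D} = \frac{-1 + D}{D + g}$)
$\left(\left(-5 - 1\right) 1 p{\left(x,5 \right)}\right)^{2} = \left(\left(-5 - 1\right) 1 \frac{-1 + 5}{5 + 64}\right)^{2} = \left(\left(-6\right) 1 \cdot \frac{1}{69} \cdot 4\right)^{2} = \left(- 6 \cdot \frac{1}{69} \cdot 4\right)^{2} = \left(\left(-6\right) \frac{4}{69}\right)^{2} = \left(- \frac{8}{23}\right)^{2} = \frac{64}{529}$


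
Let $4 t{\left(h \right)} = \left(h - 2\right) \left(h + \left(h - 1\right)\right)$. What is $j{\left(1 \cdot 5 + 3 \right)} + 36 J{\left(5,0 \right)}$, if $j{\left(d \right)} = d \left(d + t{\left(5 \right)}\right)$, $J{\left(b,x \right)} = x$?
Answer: $118$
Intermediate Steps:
$t{\left(h \right)} = \frac{\left(-1 + 2 h\right) \left(-2 + h\right)}{4}$ ($t{\left(h \right)} = \frac{\left(h - 2\right) \left(h + \left(h - 1\right)\right)}{4} = \frac{\left(-2 + h\right) \left(h + \left(-1 + h\right)\right)}{4} = \frac{\left(-2 + h\right) \left(-1 + 2 h\right)}{4} = \frac{\left(-1 + 2 h\right) \left(-2 + h\right)}{4}$)
$j{\left(d \right)} = d \left(\frac{27}{4} + d\right)$ ($j{\left(d \right)} = d \left(d + \left(\frac{1}{2} + \frac{5^{2}}{2} - \frac{25}{4}\right)\right) = d \left(d + \left(\frac{1}{2} + \frac{1}{2} \cdot 25 - \frac{25}{4}\right)\right) = d \left(d + \left(\frac{1}{2} + \frac{25}{2} - \frac{25}{4}\right)\right) = d \left(d + \frac{27}{4}\right) = d \left(\frac{27}{4} + d\right)$)
$j{\left(1 \cdot 5 + 3 \right)} + 36 J{\left(5,0 \right)} = \frac{\left(1 \cdot 5 + 3\right) \left(27 + 4 \left(1 \cdot 5 + 3\right)\right)}{4} + 36 \cdot 0 = \frac{\left(5 + 3\right) \left(27 + 4 \left(5 + 3\right)\right)}{4} + 0 = \frac{1}{4} \cdot 8 \left(27 + 4 \cdot 8\right) + 0 = \frac{1}{4} \cdot 8 \left(27 + 32\right) + 0 = \frac{1}{4} \cdot 8 \cdot 59 + 0 = 118 + 0 = 118$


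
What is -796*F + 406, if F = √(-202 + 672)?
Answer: 406 - 796*√470 ≈ -16851.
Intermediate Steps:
F = √470 ≈ 21.679
-796*F + 406 = -796*√470 + 406 = 406 - 796*√470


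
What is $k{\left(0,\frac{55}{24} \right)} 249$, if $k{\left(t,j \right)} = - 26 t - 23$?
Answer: $-5727$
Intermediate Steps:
$k{\left(t,j \right)} = -23 - 26 t$
$k{\left(0,\frac{55}{24} \right)} 249 = \left(-23 - 0\right) 249 = \left(-23 + 0\right) 249 = \left(-23\right) 249 = -5727$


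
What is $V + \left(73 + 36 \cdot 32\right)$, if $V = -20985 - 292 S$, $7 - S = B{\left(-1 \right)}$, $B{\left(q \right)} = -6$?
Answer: $-23556$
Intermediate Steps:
$S = 13$ ($S = 7 - -6 = 7 + 6 = 13$)
$V = -24781$ ($V = -20985 - 292 \cdot 13 = -20985 - 3796 = -24781$)
$V + \left(73 + 36 \cdot 32\right) = -24781 + \left(73 + 36 \cdot 32\right) = -24781 + \left(73 + 1152\right) = -24781 + 1225 = -23556$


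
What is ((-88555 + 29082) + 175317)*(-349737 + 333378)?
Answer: -1895091996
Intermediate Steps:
((-88555 + 29082) + 175317)*(-349737 + 333378) = (-59473 + 175317)*(-16359) = 115844*(-16359) = -1895091996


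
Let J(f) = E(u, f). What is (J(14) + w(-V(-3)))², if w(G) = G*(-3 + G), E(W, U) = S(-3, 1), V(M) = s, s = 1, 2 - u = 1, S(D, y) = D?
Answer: 1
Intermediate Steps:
u = 1 (u = 2 - 1*1 = 2 - 1 = 1)
V(M) = 1
E(W, U) = -3
J(f) = -3
(J(14) + w(-V(-3)))² = (-3 + (-1*1)*(-3 - 1*1))² = (-3 - (-3 - 1))² = (-3 - 1*(-4))² = (-3 + 4)² = 1² = 1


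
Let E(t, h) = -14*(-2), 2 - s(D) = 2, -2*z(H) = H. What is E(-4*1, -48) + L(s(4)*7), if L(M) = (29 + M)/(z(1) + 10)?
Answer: 590/19 ≈ 31.053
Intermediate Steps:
z(H) = -H/2
s(D) = 0 (s(D) = 2 - 1*2 = 2 - 2 = 0)
E(t, h) = 28
L(M) = 58/19 + 2*M/19 (L(M) = (29 + M)/(-1/2*1 + 10) = (29 + M)/(-1/2 + 10) = (29 + M)/(19/2) = (29 + M)*(2/19) = 58/19 + 2*M/19)
E(-4*1, -48) + L(s(4)*7) = 28 + (58/19 + 2*(0*7)/19) = 28 + (58/19 + (2/19)*0) = 28 + (58/19 + 0) = 28 + 58/19 = 590/19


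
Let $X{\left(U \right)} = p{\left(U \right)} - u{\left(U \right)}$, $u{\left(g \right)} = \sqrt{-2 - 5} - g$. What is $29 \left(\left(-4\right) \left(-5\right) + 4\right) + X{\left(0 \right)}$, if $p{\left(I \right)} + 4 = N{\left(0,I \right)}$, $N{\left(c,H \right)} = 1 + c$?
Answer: $693 - i \sqrt{7} \approx 693.0 - 2.6458 i$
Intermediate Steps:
$p{\left(I \right)} = -3$ ($p{\left(I \right)} = -4 + \left(1 + 0\right) = -4 + 1 = -3$)
$u{\left(g \right)} = - g + i \sqrt{7}$ ($u{\left(g \right)} = \sqrt{-7} - g = i \sqrt{7} - g = - g + i \sqrt{7}$)
$X{\left(U \right)} = -3 + U - i \sqrt{7}$ ($X{\left(U \right)} = -3 - \left(- U + i \sqrt{7}\right) = -3 + \left(U - i \sqrt{7}\right) = -3 + U - i \sqrt{7}$)
$29 \left(\left(-4\right) \left(-5\right) + 4\right) + X{\left(0 \right)} = 29 \left(\left(-4\right) \left(-5\right) + 4\right) - \left(3 + i \sqrt{7}\right) = 29 \left(20 + 4\right) - \left(3 + i \sqrt{7}\right) = 29 \cdot 24 - \left(3 + i \sqrt{7}\right) = 696 - \left(3 + i \sqrt{7}\right) = 693 - i \sqrt{7}$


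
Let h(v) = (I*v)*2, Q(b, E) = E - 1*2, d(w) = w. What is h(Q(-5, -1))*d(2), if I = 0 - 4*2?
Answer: 96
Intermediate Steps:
I = -8 (I = 0 - 8 = -8)
Q(b, E) = -2 + E (Q(b, E) = E - 2 = -2 + E)
h(v) = -16*v (h(v) = -8*v*2 = -16*v)
h(Q(-5, -1))*d(2) = -16*(-2 - 1)*2 = -16*(-3)*2 = 48*2 = 96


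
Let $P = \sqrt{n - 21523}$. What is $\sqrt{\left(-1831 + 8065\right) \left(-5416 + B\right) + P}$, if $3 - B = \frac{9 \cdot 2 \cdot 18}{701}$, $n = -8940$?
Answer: $\frac{\sqrt{-16583566714458 + 491401 i \sqrt{30463}}}{701} \approx 0.015022 + 5809.3 i$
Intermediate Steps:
$B = \frac{1779}{701}$ ($B = 3 - \frac{9 \cdot 2 \cdot 18}{701} = 3 - 18 \cdot 18 \cdot \frac{1}{701} = 3 - 324 \cdot \frac{1}{701} = 3 - \frac{324}{701} = \frac{1779}{701} \approx 2.5378$)
$P = i \sqrt{30463}$ ($P = \sqrt{-8940 - 21523} = \sqrt{-30463} = i \sqrt{30463} \approx 174.54 i$)
$\sqrt{\left(-1831 + 8065\right) \left(-5416 + B\right) + P} = \sqrt{\left(-1831 + 8065\right) \left(-5416 + \frac{1779}{701}\right) + i \sqrt{30463}} = \sqrt{6234 \left(- \frac{3794837}{701}\right) + i \sqrt{30463}} = \sqrt{- \frac{23657013858}{701} + i \sqrt{30463}}$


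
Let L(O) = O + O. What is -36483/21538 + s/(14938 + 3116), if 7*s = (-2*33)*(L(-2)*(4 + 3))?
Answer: -108829675/64807842 ≈ -1.6793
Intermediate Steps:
L(O) = 2*O
s = 264 (s = ((-2*33)*((2*(-2))*(4 + 3)))/7 = (-(-264)*7)/7 = (-66*(-28))/7 = (1/7)*1848 = 264)
-36483/21538 + s/(14938 + 3116) = -36483/21538 + 264/(14938 + 3116) = -36483*1/21538 + 264/18054 = -36483/21538 + 264*(1/18054) = -36483/21538 + 44/3009 = -108829675/64807842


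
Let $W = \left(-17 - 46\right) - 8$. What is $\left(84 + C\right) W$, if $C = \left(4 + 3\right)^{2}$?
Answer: $-9443$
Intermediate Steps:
$W = -71$ ($W = -63 - 8 = -71$)
$C = 49$ ($C = 7^{2} = 49$)
$\left(84 + C\right) W = \left(84 + 49\right) \left(-71\right) = 133 \left(-71\right) = -9443$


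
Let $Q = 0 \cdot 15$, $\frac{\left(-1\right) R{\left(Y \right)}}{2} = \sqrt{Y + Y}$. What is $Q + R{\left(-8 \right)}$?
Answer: $- 8 i \approx - 8.0 i$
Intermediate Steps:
$R{\left(Y \right)} = - 2 \sqrt{2} \sqrt{Y}$ ($R{\left(Y \right)} = - 2 \sqrt{Y + Y} = - 2 \sqrt{2 Y} = - 2 \sqrt{2} \sqrt{Y}$)
$Q = 0$
$Q + R{\left(-8 \right)} = 0 - 2 \sqrt{2} \sqrt{-8} = 0 - 2 \sqrt{2} \cdot 2 i \sqrt{2} = 0 - 8 i = - 8 i$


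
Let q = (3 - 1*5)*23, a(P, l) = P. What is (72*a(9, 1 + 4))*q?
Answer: -29808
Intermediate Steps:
q = -46 (q = (3 - 5)*23 = -2*23 = -46)
(72*a(9, 1 + 4))*q = (72*9)*(-46) = 648*(-46) = -29808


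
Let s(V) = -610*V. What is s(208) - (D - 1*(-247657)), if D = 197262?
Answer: -571799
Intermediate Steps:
s(208) - (D - 1*(-247657)) = -610*208 - (197262 - 1*(-247657)) = -126880 - (197262 + 247657) = -126880 - 1*444919 = -126880 - 444919 = -571799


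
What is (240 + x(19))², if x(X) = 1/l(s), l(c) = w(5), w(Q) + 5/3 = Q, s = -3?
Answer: 5774409/100 ≈ 57744.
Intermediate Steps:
w(Q) = -5/3 + Q
l(c) = 10/3 (l(c) = -5/3 + 5 = 10/3)
x(X) = 3/10 (x(X) = 1/(10/3) = 3/10)
(240 + x(19))² = (240 + 3/10)² = (2403/10)² = 5774409/100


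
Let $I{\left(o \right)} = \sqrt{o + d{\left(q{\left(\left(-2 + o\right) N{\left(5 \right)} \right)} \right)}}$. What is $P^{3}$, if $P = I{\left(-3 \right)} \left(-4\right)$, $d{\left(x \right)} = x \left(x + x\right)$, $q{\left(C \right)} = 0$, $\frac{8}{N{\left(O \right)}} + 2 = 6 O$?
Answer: $192 i \sqrt{3} \approx 332.55 i$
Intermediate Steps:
$N{\left(O \right)} = \frac{8}{-2 + 6 O}$
$d{\left(x \right)} = 2 x^{2}$ ($d{\left(x \right)} = x 2 x = 2 x^{2}$)
$I{\left(o \right)} = \sqrt{o}$ ($I{\left(o \right)} = \sqrt{o + 2 \cdot 0^{2}} = \sqrt{o + 2 \cdot 0} = \sqrt{o + 0} = \sqrt{o}$)
$P = - 4 i \sqrt{3}$ ($P = \sqrt{-3} \left(-4\right) = i \sqrt{3} \left(-4\right) = - 4 i \sqrt{3} \approx - 6.9282 i$)
$P^{3} = \left(- 4 i \sqrt{3}\right)^{3} = 192 i \sqrt{3}$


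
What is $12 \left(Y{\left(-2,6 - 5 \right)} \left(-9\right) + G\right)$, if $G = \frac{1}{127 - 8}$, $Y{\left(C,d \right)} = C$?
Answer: $\frac{25716}{119} \approx 216.1$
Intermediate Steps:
$G = \frac{1}{119}$ ($G = \frac{1}{127 - 8} = \frac{1}{119} \approx 0.0084034$)
$12 \left(Y{\left(-2,6 - 5 \right)} \left(-9\right) + G\right) = 12 \left(\left(-2\right) \left(-9\right) + \frac{1}{119}\right) = 12 \left(18 + \frac{1}{119}\right) = 12 \cdot \frac{2143}{119} = \frac{25716}{119}$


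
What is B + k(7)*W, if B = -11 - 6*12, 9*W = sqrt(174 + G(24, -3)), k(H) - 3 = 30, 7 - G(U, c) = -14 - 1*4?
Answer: -83 + 11*sqrt(199)/3 ≈ -31.275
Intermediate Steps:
G(U, c) = 25 (G(U, c) = 7 - (-14 - 1*4) = 7 - (-14 - 4) = 7 - 1*(-18) = 7 + 18 = 25)
k(H) = 33 (k(H) = 3 + 30 = 33)
W = sqrt(199)/9 (W = sqrt(174 + 25)/9 = sqrt(199)/9 ≈ 1.5674)
B = -83 (B = -11 - 72 = -83)
B + k(7)*W = -83 + 33*(sqrt(199)/9) = -83 + 11*sqrt(199)/3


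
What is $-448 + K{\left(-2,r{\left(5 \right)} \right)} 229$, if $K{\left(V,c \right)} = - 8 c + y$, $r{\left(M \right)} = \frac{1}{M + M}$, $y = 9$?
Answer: $\frac{7149}{5} \approx 1429.8$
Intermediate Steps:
$r{\left(M \right)} = \frac{1}{2 M}$
$K{\left(V,c \right)} = 9 - 8 c$ ($K{\left(V,c \right)} = - 8 c + 9 = 9 - 8 c$)
$-448 + K{\left(-2,r{\left(5 \right)} \right)} 229 = -448 + \left(9 - 8 \frac{1}{2 \cdot 5}\right) 229 = -448 + \left(9 - 8 \cdot \frac{1}{2} \cdot \frac{1}{5}\right) 229 = -448 + \left(9 - \frac{4}{5}\right) 229 = -448 + \frac{41}{5} \cdot 229 = -448 + \frac{9389}{5} = \frac{7149}{5}$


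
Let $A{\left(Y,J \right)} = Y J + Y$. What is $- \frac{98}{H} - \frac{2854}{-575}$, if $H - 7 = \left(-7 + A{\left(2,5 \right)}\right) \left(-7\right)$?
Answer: $\frac{9733}{1150} \approx 8.4635$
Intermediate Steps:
$A{\left(Y,J \right)} = Y + J Y$ ($A{\left(Y,J \right)} = J Y + Y = Y + J Y$)
$H = -28$ ($H = 7 + \left(-7 + 2 \left(1 + 5\right)\right) \left(-7\right) = 7 + \left(-7 + 2 \cdot 6\right) \left(-7\right) = 7 + \left(-7 + 12\right) \left(-7\right) = 7 + 5 \left(-7\right) = 7 - 35 = -28$)
$- \frac{98}{H} - \frac{2854}{-575} = - \frac{98}{-28} - \frac{2854}{-575} = \left(-98\right) \left(- \frac{1}{28}\right) - - \frac{2854}{575} = \frac{7}{2} + \frac{2854}{575} = \frac{9733}{1150}$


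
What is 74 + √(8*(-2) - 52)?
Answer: 74 + 2*I*√17 ≈ 74.0 + 8.2462*I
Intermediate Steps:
74 + √(8*(-2) - 52) = 74 + √(-16 - 52) = 74 + √(-68) = 74 + 2*I*√17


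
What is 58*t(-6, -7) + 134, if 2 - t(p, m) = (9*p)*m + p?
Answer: -21326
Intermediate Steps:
t(p, m) = 2 - p - 9*m*p (t(p, m) = 2 - ((9*p)*m + p) = 2 - (9*m*p + p) = 2 - (p + 9*m*p) = 2 + (-p - 9*m*p) = 2 - p - 9*m*p)
58*t(-6, -7) + 134 = 58*(2 - 1*(-6) - 9*(-7)*(-6)) + 134 = 58*(2 + 6 - 378) + 134 = 58*(-370) + 134 = -21460 + 134 = -21326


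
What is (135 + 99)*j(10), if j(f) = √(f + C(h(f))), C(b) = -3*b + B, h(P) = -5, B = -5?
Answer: 468*√5 ≈ 1046.5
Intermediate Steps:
C(b) = -5 - 3*b (C(b) = -3*b - 5 = -5 - 3*b)
j(f) = √(10 + f) (j(f) = √(f + (-5 - 3*(-5))) = √(f + (-5 + 15)) = √(f + 10) = √(10 + f))
(135 + 99)*j(10) = (135 + 99)*√(10 + 10) = 234*√20 = 234*(2*√5) = 468*√5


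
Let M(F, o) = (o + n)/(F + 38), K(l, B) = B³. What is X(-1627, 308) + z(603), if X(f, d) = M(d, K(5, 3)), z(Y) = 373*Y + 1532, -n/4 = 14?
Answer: 78352017/346 ≈ 2.2645e+5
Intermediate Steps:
n = -56 (n = -4*14 = -56)
z(Y) = 1532 + 373*Y
M(F, o) = (-56 + o)/(38 + F) (M(F, o) = (o - 56)/(F + 38) = (-56 + o)/(38 + F))
X(f, d) = -29/(38 + d) (X(f, d) = (-56 + 3³)/(38 + d) = (-56 + 27)/(38 + d) = -29/(38 + d))
X(-1627, 308) + z(603) = -29/(38 + 308) + (1532 + 373*603) = -29/346 + (1532 + 224919) = -29*1/346 + 226451 = -29/346 + 226451 = 78352017/346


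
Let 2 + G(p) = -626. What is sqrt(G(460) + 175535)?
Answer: sqrt(174907) ≈ 418.22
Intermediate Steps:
G(p) = -628 (G(p) = -2 - 626 = -628)
sqrt(G(460) + 175535) = sqrt(-628 + 175535) = sqrt(174907)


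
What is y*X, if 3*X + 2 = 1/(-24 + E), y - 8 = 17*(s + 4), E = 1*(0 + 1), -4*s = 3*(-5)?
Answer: -26273/276 ≈ -95.192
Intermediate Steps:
s = 15/4 (s = -3*(-5)/4 = -¼*(-15) = 15/4 ≈ 3.7500)
E = 1 (E = 1*1 = 1)
y = 559/4 (y = 8 + 17*(15/4 + 4) = 8 + 17*(31/4) = 8 + 527/4 = 559/4 ≈ 139.75)
X = -47/69 (X = -⅔ + 1/(3*(-24 + 1)) = -⅔ + (⅓)/(-23) = -⅔ + (⅓)*(-1/23) = -⅔ - 1/69 = -47/69 ≈ -0.68116)
y*X = (559/4)*(-47/69) = -26273/276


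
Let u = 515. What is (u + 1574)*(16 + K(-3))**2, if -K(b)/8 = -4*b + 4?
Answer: 26204416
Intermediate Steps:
K(b) = -32 + 32*b (K(b) = -8*(-4*b + 4) = -8*(4 - 4*b) = -32 + 32*b)
(u + 1574)*(16 + K(-3))**2 = (515 + 1574)*(16 + (-32 + 32*(-3)))**2 = 2089*(16 + (-32 - 96))**2 = 2089*(16 - 128)**2 = 2089*(-112)**2 = 2089*12544 = 26204416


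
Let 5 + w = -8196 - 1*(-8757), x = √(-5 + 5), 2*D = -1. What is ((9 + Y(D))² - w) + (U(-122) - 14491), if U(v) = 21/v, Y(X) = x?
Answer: -1825873/122 ≈ -14966.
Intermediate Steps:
D = -½ (D = (½)*(-1) = -½ ≈ -0.50000)
x = 0 (x = √0 = 0)
Y(X) = 0
w = 556 (w = -5 + (-8196 - 1*(-8757)) = -5 + (-8196 + 8757) = -5 + 561 = 556)
((9 + Y(D))² - w) + (U(-122) - 14491) = ((9 + 0)² - 1*556) + (21/(-122) - 14491) = (9² - 556) + (21*(-1/122) - 14491) = (81 - 556) + (-21/122 - 14491) = -475 - 1767923/122 = -1825873/122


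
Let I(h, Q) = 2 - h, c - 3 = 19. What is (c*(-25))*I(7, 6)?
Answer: 2750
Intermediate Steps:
c = 22 (c = 3 + 19 = 22)
(c*(-25))*I(7, 6) = (22*(-25))*(2 - 1*7) = -550*(2 - 7) = -550*(-5) = 2750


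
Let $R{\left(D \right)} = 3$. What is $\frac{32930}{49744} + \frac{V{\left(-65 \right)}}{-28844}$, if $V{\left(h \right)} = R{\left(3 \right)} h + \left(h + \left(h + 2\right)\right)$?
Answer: $\frac{120737529}{179351992} \approx 0.67319$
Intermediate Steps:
$V{\left(h \right)} = 2 + 5 h$ ($V{\left(h \right)} = 3 h + \left(h + \left(h + 2\right)\right) = 3 h + \left(h + \left(2 + h\right)\right) = 3 h + \left(2 + 2 h\right) = 2 + 5 h$)
$\frac{32930}{49744} + \frac{V{\left(-65 \right)}}{-28844} = \frac{32930}{49744} + \frac{2 + 5 \left(-65\right)}{-28844} = 32930 \cdot \frac{1}{49744} + \left(2 - 325\right) \left(- \frac{1}{28844}\right) = \frac{16465}{24872} - - \frac{323}{28844} = \frac{16465}{24872} + \frac{323}{28844} = \frac{120737529}{179351992}$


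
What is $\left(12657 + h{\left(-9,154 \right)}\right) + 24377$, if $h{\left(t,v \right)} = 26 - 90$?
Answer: $36970$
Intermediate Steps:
$h{\left(t,v \right)} = -64$
$\left(12657 + h{\left(-9,154 \right)}\right) + 24377 = \left(12657 - 64\right) + 24377 = 12593 + 24377 = 36970$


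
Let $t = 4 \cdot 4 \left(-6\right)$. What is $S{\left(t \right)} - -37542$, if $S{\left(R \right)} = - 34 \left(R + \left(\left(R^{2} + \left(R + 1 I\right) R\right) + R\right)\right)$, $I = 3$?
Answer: $-572826$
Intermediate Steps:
$t = -96$ ($t = 16 \left(-6\right) = -96$)
$S{\left(R \right)} = - 68 R - 34 R^{2} - 34 R \left(3 + R\right)$ ($S{\left(R \right)} = - 34 \left(R + \left(\left(R^{2} + \left(R + 1 \cdot 3\right) R\right) + R\right)\right) = - 34 \left(R + \left(\left(R^{2} + \left(R + 3\right) R\right) + R\right)\right) = - 34 \left(R + \left(\left(R^{2} + \left(3 + R\right) R\right) + R\right)\right) = - 34 \left(R + \left(\left(R^{2} + R \left(3 + R\right)\right) + R\right)\right) = - 34 \left(R + \left(R + R^{2} + R \left(3 + R\right)\right)\right) = - 34 \left(R^{2} + 2 R + R \left(3 + R\right)\right) = - 68 R - 34 R^{2} - 34 R \left(3 + R\right)$)
$S{\left(t \right)} - -37542 = \left(-34\right) \left(-96\right) \left(5 + 2 \left(-96\right)\right) - -37542 = \left(-34\right) \left(-96\right) \left(5 - 192\right) + 37542 = \left(-34\right) \left(-96\right) \left(-187\right) + 37542 = -610368 + 37542 = -572826$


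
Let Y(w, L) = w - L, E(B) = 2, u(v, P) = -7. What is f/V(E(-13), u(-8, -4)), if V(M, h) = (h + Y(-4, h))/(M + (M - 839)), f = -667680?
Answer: -139378200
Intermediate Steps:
V(M, h) = -4/(-839 + 2*M) (V(M, h) = (h + (-4 - h))/(M + (M - 839)) = -4/(M + (-839 + M)) = -4/(-839 + 2*M))
f/V(E(-13), u(-8, -4)) = -667680/((-4/(-839 + 2*2))) = -667680/((-4/(-839 + 4))) = -667680/((-4/(-835))) = -667680/((-4*(-1/835))) = -667680/4/835 = -667680*835/4 = -139378200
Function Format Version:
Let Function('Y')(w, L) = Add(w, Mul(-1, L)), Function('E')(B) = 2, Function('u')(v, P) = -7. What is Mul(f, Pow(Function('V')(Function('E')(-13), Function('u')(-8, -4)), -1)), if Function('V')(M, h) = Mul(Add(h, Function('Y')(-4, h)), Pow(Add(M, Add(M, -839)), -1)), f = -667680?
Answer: -139378200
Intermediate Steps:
Function('V')(M, h) = Mul(-4, Pow(Add(-839, Mul(2, M)), -1)) (Function('V')(M, h) = Mul(Add(h, Add(-4, Mul(-1, h))), Pow(Add(M, Add(M, -839)), -1)) = Mul(-4, Pow(Add(M, Add(-839, M)), -1)) = Mul(-4, Pow(Add(-839, Mul(2, M)), -1)))
Mul(f, Pow(Function('V')(Function('E')(-13), Function('u')(-8, -4)), -1)) = Mul(-667680, Pow(Mul(-4, Pow(Add(-839, Mul(2, 2)), -1)), -1)) = Mul(-667680, Pow(Mul(-4, Pow(Add(-839, 4), -1)), -1)) = Mul(-667680, Pow(Mul(-4, Pow(-835, -1)), -1)) = Mul(-667680, Pow(Mul(-4, Rational(-1, 835)), -1)) = Mul(-667680, Pow(Rational(4, 835), -1)) = Mul(-667680, Rational(835, 4)) = -139378200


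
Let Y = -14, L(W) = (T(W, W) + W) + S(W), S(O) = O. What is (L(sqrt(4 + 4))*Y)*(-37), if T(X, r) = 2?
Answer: 1036 + 2072*sqrt(2) ≈ 3966.3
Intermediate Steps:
L(W) = 2 + 2*W (L(W) = (2 + W) + W = 2 + 2*W)
(L(sqrt(4 + 4))*Y)*(-37) = ((2 + 2*sqrt(4 + 4))*(-14))*(-37) = ((2 + 2*sqrt(8))*(-14))*(-37) = ((2 + 2*(2*sqrt(2)))*(-14))*(-37) = ((2 + 4*sqrt(2))*(-14))*(-37) = (-28 - 56*sqrt(2))*(-37) = 1036 + 2072*sqrt(2)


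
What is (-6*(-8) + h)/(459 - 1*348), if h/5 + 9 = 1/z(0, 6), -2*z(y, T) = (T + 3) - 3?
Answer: 4/333 ≈ 0.012012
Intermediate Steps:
z(y, T) = -T/2 (z(y, T) = -((T + 3) - 3)/2 = -((3 + T) - 3)/2 = -T/2)
h = -140/3 (h = -45 + 5/((-½*6)) = -45 + 5/(-3) = -45 + 5*(-⅓) = -45 - 5/3 = -140/3 ≈ -46.667)
(-6*(-8) + h)/(459 - 1*348) = (-6*(-8) - 140/3)/(459 - 1*348) = (48 - 140/3)/(459 - 348) = (4/3)/111 = (4/3)*(1/111) = 4/333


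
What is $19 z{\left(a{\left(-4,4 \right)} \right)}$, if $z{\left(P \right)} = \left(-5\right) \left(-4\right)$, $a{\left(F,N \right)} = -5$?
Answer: $380$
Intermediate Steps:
$z{\left(P \right)} = 20$
$19 z{\left(a{\left(-4,4 \right)} \right)} = 19 \cdot 20 = 380$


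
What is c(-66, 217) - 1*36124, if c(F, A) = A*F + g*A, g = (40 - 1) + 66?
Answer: -27661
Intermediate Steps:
g = 105 (g = 39 + 66 = 105)
c(F, A) = 105*A + A*F (c(F, A) = A*F + 105*A = 105*A + A*F)
c(-66, 217) - 1*36124 = 217*(105 - 66) - 1*36124 = 217*39 - 36124 = 8463 - 36124 = -27661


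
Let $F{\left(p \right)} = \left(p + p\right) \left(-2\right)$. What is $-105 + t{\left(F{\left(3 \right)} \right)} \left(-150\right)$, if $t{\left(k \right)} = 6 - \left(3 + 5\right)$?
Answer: $195$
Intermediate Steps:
$F{\left(p \right)} = - 4 p$ ($F{\left(p \right)} = 2 p \left(-2\right) = - 4 p$)
$t{\left(k \right)} = -2$ ($t{\left(k \right)} = 6 - 8 = -2$)
$-105 + t{\left(F{\left(3 \right)} \right)} \left(-150\right) = -105 - -300 = -105 + 300 = 195$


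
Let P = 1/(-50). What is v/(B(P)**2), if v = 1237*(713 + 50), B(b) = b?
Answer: 2359577500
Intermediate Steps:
P = -1/50 ≈ -0.020000
v = 943831 (v = 1237*763 = 943831)
v/(B(P)**2) = 943831/((-1/50)**2) = 943831/(1/2500) = 943831*2500 = 2359577500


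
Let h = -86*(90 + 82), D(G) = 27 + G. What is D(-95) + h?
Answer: -14860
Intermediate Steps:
h = -14792 (h = -86*172 = -14792)
D(-95) + h = (27 - 95) - 14792 = -68 - 14792 = -14860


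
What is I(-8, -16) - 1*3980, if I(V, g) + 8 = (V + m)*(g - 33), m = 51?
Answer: -6095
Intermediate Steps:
I(V, g) = -8 + (-33 + g)*(51 + V) (I(V, g) = -8 + (V + 51)*(g - 33) = -8 + (51 + V)*(-33 + g) = -8 + (-33 + g)*(51 + V))
I(-8, -16) - 1*3980 = (-1691 - 33*(-8) + 51*(-16) - 8*(-16)) - 1*3980 = (-1691 + 264 - 816 + 128) - 3980 = -2115 - 3980 = -6095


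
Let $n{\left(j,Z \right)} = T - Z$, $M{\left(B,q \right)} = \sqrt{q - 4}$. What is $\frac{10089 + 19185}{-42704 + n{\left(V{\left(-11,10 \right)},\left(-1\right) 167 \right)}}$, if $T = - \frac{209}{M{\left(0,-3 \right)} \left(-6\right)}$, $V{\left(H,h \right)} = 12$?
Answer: $- \frac{28527044616}{41451629879} + \frac{3337236 i \sqrt{7}}{41451629879} \approx -0.6882 + 0.00021301 i$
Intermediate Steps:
$M{\left(B,q \right)} = \sqrt{-4 + q}$
$T = - \frac{209 i \sqrt{7}}{42}$ ($T = - \frac{209}{\sqrt{-4 - 3} \left(-6\right)} = - \frac{209}{\sqrt{-7} \left(-6\right)} = - \frac{209}{i \sqrt{7} \left(-6\right)} = - \frac{209}{\left(-6\right) i \sqrt{7}} = - 209 \frac{i \sqrt{7}}{42} = - \frac{209 i \sqrt{7}}{42} \approx - 13.166 i$)
$n{\left(j,Z \right)} = - Z - \frac{209 i \sqrt{7}}{42}$ ($n{\left(j,Z \right)} = - \frac{209 i \sqrt{7}}{42} - Z = - Z - \frac{209 i \sqrt{7}}{42}$)
$\frac{10089 + 19185}{-42704 + n{\left(V{\left(-11,10 \right)},\left(-1\right) 167 \right)}} = \frac{10089 + 19185}{-42704 - \left(-167 + \frac{209 i \sqrt{7}}{42}\right)} = \frac{29274}{-42704 - \left(-167 + \frac{209 i \sqrt{7}}{42}\right)} = \frac{29274}{-42704 + \left(167 - \frac{209 i \sqrt{7}}{42}\right)} = \frac{29274}{-42537 - \frac{209 i \sqrt{7}}{42}}$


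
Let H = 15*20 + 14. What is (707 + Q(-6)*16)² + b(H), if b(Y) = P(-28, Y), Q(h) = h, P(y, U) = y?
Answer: 373293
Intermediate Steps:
H = 314 (H = 300 + 14 = 314)
b(Y) = -28
(707 + Q(-6)*16)² + b(H) = (707 - 6*16)² - 28 = (707 - 96)² - 28 = 611² - 28 = 373321 - 28 = 373293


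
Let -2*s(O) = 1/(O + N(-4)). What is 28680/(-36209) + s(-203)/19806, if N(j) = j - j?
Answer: -230622612271/291165114324 ≈ -0.79207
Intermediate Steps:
N(j) = 0
s(O) = -1/(2*O) (s(O) = -1/(2*(O + 0)) = -1/(2*O))
28680/(-36209) + s(-203)/19806 = 28680/(-36209) - 1/2/(-203)/19806 = 28680*(-1/36209) - 1/2*(-1/203)*(1/19806) = -28680/36209 + (1/406)*(1/19806) = -28680/36209 + 1/8041236 = -230622612271/291165114324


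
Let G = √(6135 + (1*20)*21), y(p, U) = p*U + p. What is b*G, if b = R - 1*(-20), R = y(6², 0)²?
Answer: 1316*√6555 ≈ 1.0655e+5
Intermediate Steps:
y(p, U) = p + U*p (y(p, U) = U*p + p = p + U*p)
G = √6555 (G = √(6135 + 20*21) = √(6135 + 420) = √6555 ≈ 80.963)
R = 1296 (R = (6²*(1 + 0))² = (36*1)² = 36² = 1296)
b = 1316 (b = 1296 - 1*(-20) = 1296 + 20 = 1316)
b*G = 1316*√6555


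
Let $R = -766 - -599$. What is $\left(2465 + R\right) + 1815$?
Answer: $4113$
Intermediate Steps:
$R = -167$ ($R = -766 + 599 = -167$)
$\left(2465 + R\right) + 1815 = \left(2465 - 167\right) + 1815 = 2298 + 1815 = 4113$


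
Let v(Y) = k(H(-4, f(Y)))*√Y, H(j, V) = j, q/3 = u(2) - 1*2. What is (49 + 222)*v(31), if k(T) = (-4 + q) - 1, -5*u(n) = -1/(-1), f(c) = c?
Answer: -15718*√31/5 ≈ -17503.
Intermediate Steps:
u(n) = -⅕ (u(n) = -(-1)/(5*(-1)) = -(-1)*(-1)/5 = -⅕*1 = -⅕)
q = -33/5 (q = 3*(-⅕ - 1*2) = 3*(-⅕ - 2) = 3*(-11/5) = -33/5 ≈ -6.6000)
k(T) = -58/5 (k(T) = (-4 - 33/5) - 1 = -53/5 - 1 = -58/5)
v(Y) = -58*√Y/5
(49 + 222)*v(31) = (49 + 222)*(-58*√31/5) = 271*(-58*√31/5) = -15718*√31/5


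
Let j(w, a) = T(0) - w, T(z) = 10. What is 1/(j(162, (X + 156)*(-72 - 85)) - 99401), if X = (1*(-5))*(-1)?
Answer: -1/99553 ≈ -1.0045e-5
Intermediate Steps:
X = 5 (X = -5*(-1) = 5)
j(w, a) = 10 - w
1/(j(162, (X + 156)*(-72 - 85)) - 99401) = 1/((10 - 1*162) - 99401) = 1/((10 - 162) - 99401) = 1/(-152 - 99401) = 1/(-99553) = -1/99553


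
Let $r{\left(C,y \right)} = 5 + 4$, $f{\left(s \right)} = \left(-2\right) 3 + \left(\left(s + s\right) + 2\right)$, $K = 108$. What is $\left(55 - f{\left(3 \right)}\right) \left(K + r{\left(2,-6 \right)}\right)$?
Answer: $6201$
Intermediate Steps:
$f{\left(s \right)} = -4 + 2 s$ ($f{\left(s \right)} = -6 + \left(2 s + 2\right) = -6 + \left(2 + 2 s\right) = -4 + 2 s$)
$r{\left(C,y \right)} = 9$
$\left(55 - f{\left(3 \right)}\right) \left(K + r{\left(2,-6 \right)}\right) = \left(55 - \left(-4 + 2 \cdot 3\right)\right) \left(108 + 9\right) = \left(55 - \left(-4 + 6\right)\right) 117 = \left(55 - 2\right) 117 = 53 \cdot 117 = 6201$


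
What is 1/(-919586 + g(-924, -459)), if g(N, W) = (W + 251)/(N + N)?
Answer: -231/212424340 ≈ -1.0874e-6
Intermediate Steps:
g(N, W) = (251 + W)/(2*N) (g(N, W) = (251 + W)/((2*N)) = (251 + W)*(1/(2*N)) = (251 + W)/(2*N))
1/(-919586 + g(-924, -459)) = 1/(-919586 + (½)*(251 - 459)/(-924)) = 1/(-919586 + (½)*(-1/924)*(-208)) = 1/(-919586 + 26/231) = 1/(-212424340/231) = -231/212424340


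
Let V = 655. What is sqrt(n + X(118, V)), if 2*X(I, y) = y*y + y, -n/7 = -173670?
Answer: sqrt(1430530) ≈ 1196.0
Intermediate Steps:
n = 1215690 (n = -7*(-173670) = 1215690)
X(I, y) = y/2 + y**2/2 (X(I, y) = (y*y + y)/2 = (y**2 + y)/2 = (y + y**2)/2 = y/2 + y**2/2)
sqrt(n + X(118, V)) = sqrt(1215690 + (1/2)*655*(1 + 655)) = sqrt(1215690 + (1/2)*655*656) = sqrt(1215690 + 214840) = sqrt(1430530)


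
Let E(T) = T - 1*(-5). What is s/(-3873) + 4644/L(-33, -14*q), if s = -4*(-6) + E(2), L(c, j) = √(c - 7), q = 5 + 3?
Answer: -31/3873 - 1161*I*√10/5 ≈ -0.0080041 - 734.28*I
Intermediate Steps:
q = 8
L(c, j) = √(-7 + c)
E(T) = 5 + T (E(T) = T + 5 = 5 + T)
s = 31 (s = -4*(-6) + (5 + 2) = 24 + 7 = 31)
s/(-3873) + 4644/L(-33, -14*q) = 31/(-3873) + 4644/(√(-7 - 33)) = 31*(-1/3873) + 4644/(√(-40)) = -31/3873 + 4644/((2*I*√10)) = -31/3873 + 4644*(-I*√10/20) = -31/3873 - 1161*I*√10/5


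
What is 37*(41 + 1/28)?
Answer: 42513/28 ≈ 1518.3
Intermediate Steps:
37*(41 + 1/28) = 37*(1149/28) = 42513/28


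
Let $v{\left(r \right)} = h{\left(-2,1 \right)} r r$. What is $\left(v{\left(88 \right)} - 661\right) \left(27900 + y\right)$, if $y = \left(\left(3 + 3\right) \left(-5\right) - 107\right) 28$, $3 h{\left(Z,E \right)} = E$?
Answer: $\frac{138632704}{3} \approx 4.6211 \cdot 10^{7}$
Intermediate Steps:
$h{\left(Z,E \right)} = \frac{E}{3}$
$v{\left(r \right)} = \frac{r^{2}}{3}$ ($v{\left(r \right)} = \frac{1}{3} \cdot 1 r r = \frac{r}{3} r = \frac{r^{2}}{3}$)
$y = -3836$ ($y = \left(6 \left(-5\right) - 107\right) 28 = \left(-30 - 107\right) 28 = \left(-137\right) 28 = -3836$)
$\left(v{\left(88 \right)} - 661\right) \left(27900 + y\right) = \left(\frac{88^{2}}{3} - 661\right) \left(27900 - 3836\right) = \left(\frac{1}{3} \cdot 7744 - 661\right) 24064 = \left(\frac{7744}{3} - 661\right) 24064 = \frac{5761}{3} \cdot 24064 = \frac{138632704}{3}$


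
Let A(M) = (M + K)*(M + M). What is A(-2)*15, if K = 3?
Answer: -60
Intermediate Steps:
A(M) = 2*M*(3 + M) (A(M) = (M + 3)*(M + M) = (3 + M)*(2*M) = 2*M*(3 + M))
A(-2)*15 = (2*(-2)*(3 - 2))*15 = (2*(-2)*1)*15 = -4*15 = -60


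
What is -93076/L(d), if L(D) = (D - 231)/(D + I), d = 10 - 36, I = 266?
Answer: 22338240/257 ≈ 86919.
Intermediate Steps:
d = -26
L(D) = (-231 + D)/(266 + D) (L(D) = (D - 231)/(D + 266) = (-231 + D)/(266 + D))
-93076/L(d) = -93076*(266 - 26)/(-231 - 26) = -93076/(-257/240) = -93076*(-240/257) = 22338240/257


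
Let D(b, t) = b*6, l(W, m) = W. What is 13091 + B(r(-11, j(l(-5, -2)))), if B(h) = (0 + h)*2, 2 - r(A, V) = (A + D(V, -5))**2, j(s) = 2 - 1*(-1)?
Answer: 12997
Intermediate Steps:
D(b, t) = 6*b
j(s) = 3 (j(s) = 2 + 1 = 3)
r(A, V) = 2 - (A + 6*V)**2
B(h) = 2*h (B(h) = h*2 = 2*h)
13091 + B(r(-11, j(l(-5, -2)))) = 13091 + 2*(2 - (-11 + 6*3)**2) = 13091 + 2*(2 - (-11 + 18)**2) = 13091 + 2*(2 - 1*7**2) = 13091 + 2*(2 - 1*49) = 13091 + 2*(2 - 49) = 13091 + 2*(-47) = 13091 - 94 = 12997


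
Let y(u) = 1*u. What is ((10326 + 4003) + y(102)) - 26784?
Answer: -12353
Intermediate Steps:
y(u) = u
((10326 + 4003) + y(102)) - 26784 = ((10326 + 4003) + 102) - 26784 = (14329 + 102) - 26784 = 14431 - 26784 = -12353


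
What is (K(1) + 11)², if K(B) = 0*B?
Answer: 121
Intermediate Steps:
K(B) = 0
(K(1) + 11)² = (0 + 11)² = 11² = 121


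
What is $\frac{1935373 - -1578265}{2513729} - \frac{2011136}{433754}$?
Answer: $- \frac{1765698174546}{545170004333} \approx -3.2388$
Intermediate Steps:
$\frac{1935373 - -1578265}{2513729} - \frac{2011136}{433754} = \left(1935373 + 1578265\right) \frac{1}{2513729} - \frac{1005568}{216877} = 3513638 \cdot \frac{1}{2513729} - \frac{1005568}{216877} = \frac{3513638}{2513729} - \frac{1005568}{216877} = - \frac{1765698174546}{545170004333}$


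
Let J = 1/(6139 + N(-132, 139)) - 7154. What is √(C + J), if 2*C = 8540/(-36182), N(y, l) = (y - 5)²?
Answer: I*√363160802902365785057/225305314 ≈ 84.582*I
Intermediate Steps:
N(y, l) = (-5 + y)²
C = -2135/18091 (C = (8540/(-36182))/2 = (8540*(-1/36182))/2 = (½)*(-4270/18091) = -2135/18091 ≈ -0.11801)
J = -178191831/24908 (J = 1/(6139 + (-5 - 132)²) - 7154 = 1/(6139 + (-137)²) - 7154 = 1/(6139 + 18769) - 7154 = 1/24908 - 7154 = -178191831/24908 ≈ -7154.0)
√(C + J) = √(-2135/18091 - 178191831/24908) = √(-3223721593201/450610628) = I*√363160802902365785057/225305314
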